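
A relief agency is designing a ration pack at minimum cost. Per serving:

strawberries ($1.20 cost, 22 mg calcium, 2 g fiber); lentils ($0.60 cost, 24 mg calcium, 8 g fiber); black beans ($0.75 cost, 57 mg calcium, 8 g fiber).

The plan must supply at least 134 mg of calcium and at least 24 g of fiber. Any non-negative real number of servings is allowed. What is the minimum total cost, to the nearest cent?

A basic optimal solution has at most two foods positive. Try each food alone and each pair with both targets met exactly.
strawberries only: max(134/22, 24/2) = 12 servings → $14.40.
lentils only: max(134/24, 24/8) = 5.583 servings → $3.35.
black beans only: max(134/57, 24/8) = 3 servings → $2.25.
strawberries + lentils with both tight: 3.875 servings and 2.031 servings → $5.87.
strawberries + black beans with both targets exact would need a negative amount; discard.
lentils + black beans with both tight: 1.121 servings and 1.879 servings → $2.08.
Cheapest feasible corner: $2.08.

$2.08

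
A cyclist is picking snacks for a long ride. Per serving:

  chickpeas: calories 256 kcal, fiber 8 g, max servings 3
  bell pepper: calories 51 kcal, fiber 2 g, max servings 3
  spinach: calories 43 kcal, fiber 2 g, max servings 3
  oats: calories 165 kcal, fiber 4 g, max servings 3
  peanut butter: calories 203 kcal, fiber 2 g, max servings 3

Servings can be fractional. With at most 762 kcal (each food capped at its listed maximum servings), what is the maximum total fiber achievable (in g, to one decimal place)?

27.0 g

Fiber per kcal: spinach 0.04651, bell pepper 0.03922, chickpeas 0.03125, oats 0.02424, peanut butter 0.009852.
Take 3 servings of spinach: uses 129 kcal, +6.0 g fiber (running total 6.0 g).
Take 3 servings of bell pepper: uses 153 kcal, +6.0 g fiber (running total 12.0 g).
Take 1.875 servings of chickpeas: uses 480 kcal, +15.0 g fiber (running total 27.0 g).
Greedy by best ratio exhausts the calories allowance optimally: 27.0 g.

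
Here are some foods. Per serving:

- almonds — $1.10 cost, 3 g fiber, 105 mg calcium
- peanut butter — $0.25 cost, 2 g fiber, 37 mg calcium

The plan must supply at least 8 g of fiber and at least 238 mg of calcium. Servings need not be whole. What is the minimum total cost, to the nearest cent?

$1.61

Compare the cost at each extreme point of the feasible region.
almonds only: max(8/3, 238/105) = 2.667 servings → $2.93.
peanut butter only: max(8/2, 238/37) = 6.432 servings → $1.61.
almonds + peanut butter with both tight: 1.818 servings and 1.273 servings → $2.32.
Cheapest feasible corner: $1.61.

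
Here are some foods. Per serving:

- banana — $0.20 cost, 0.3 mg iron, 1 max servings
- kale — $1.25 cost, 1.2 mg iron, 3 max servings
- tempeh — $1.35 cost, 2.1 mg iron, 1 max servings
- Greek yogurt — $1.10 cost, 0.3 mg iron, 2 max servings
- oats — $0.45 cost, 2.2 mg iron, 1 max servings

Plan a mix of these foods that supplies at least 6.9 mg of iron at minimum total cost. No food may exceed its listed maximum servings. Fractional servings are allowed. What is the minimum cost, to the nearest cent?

Cost per mg of iron: oats $0.2045, tempeh $0.6429, banana $0.6667, kale $1.0417, Greek yogurt $3.6667.
Take 1 serving of oats: +2.2 mg iron for $0.45 (total $0.45, still need 4.7 mg).
Take 1 serving of tempeh: +2.1 mg iron for $1.35 (total $1.80, still need 2.6 mg).
Take 1 serving of banana: +0.3 mg iron for $0.20 (total $2.00, still need 2.3 mg).
Take 1.917 servings of kale: +2.3 mg iron for $2.40 (total $4.40, still need 0.0 mg).
Filling from the cheapest source first is optimal under one linear minimum: $4.40.

$4.40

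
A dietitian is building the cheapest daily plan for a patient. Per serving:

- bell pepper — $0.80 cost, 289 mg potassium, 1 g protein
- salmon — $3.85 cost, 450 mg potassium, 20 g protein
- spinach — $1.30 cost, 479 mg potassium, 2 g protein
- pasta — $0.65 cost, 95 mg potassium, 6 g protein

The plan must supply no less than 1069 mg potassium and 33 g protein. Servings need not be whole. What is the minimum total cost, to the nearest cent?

$4.90

Two binding constraints pin down two serving amounts, so the optimal mix uses at most two foods. The candidates are each food alone (scaled to the tighter of potassium/protein) and each pair with both constraints tight.
bell pepper only: max(1069/289, 33/1) = 33 servings → $26.40.
salmon only: max(1069/450, 33/20) = 2.376 servings → $9.15.
spinach only: max(1069/479, 33/2) = 16.5 servings → $21.45.
pasta only: max(1069/95, 33/6) = 11.25 servings → $7.31.
bell pepper + salmon with both tight: 1.225 servings and 1.589 servings → $7.10.
bell pepper + spinach with both targets exact would need a negative amount; discard.
bell pepper + pasta with both tight: 2.001 servings and 5.167 servings → $4.96.
salmon + spinach with both tight: 1.575 servings and 0.7523 servings → $7.04.
salmon + pasta: intersection lies outside the first quadrant.
spinach + pasta with both tight: 1.222 servings and 5.093 servings → $4.90.
The minimum over all feasible corners is $4.90.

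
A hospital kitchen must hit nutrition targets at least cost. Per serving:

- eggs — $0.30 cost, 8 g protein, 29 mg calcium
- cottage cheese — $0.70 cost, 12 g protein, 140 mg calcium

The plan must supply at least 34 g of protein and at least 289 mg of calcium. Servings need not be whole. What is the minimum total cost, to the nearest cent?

A basic optimal solution has at most two foods positive. Try each food alone and each pair with both targets met exactly.
eggs only: max(34/8, 289/29) = 9.966 servings → $2.99.
cottage cheese only: max(34/12, 289/140) = 2.833 servings → $1.98.
eggs + cottage cheese with both tight: 1.674 servings and 1.718 servings → $1.70.
So the least-cost plan costs $1.70.

$1.70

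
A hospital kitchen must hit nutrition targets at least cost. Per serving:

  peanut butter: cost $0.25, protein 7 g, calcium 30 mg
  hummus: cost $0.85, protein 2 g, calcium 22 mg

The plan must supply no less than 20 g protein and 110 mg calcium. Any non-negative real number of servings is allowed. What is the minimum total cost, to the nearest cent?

An LP optimum is at a vertex; with two nutrient constraints at most two foods are used. Check each candidate.
peanut butter only: max(20/7, 110/30) = 3.667 servings → $0.92.
hummus only: max(20/2, 110/22) = 10 servings → $8.50.
peanut butter + hummus with both tight: 2.34 servings and 1.809 servings → $2.12.
Cheapest feasible corner: $0.92.

$0.92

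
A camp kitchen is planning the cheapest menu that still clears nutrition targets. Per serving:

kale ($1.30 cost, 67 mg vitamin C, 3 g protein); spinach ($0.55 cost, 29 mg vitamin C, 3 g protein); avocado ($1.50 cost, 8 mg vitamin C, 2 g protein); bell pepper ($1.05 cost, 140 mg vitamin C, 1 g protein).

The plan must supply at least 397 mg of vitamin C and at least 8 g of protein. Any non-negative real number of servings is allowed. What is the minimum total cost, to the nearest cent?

Minimising a linear cost over {vitamin C ≥ 397, protein ≥ 8, servings ≥ 0} — the optimum is at a vertex, using one or two foods.
kale only: max(397/67, 8/3) = 5.925 servings → $7.70.
spinach only: max(397/29, 8/3) = 13.69 servings → $7.53.
avocado only: max(397/8, 8/2) = 49.62 servings → $74.44.
bell pepper only: max(397/140, 8/1) = 8 servings → $8.40.
kale + spinach: intersection lies outside the first quadrant.
kale + avocado: the both-tight solution has a negative serving — not a feasible corner.
kale + bell pepper with both tight: 2.048 servings and 1.856 servings → $4.61.
spinach + avocado: the both-tight solution has a negative serving — not a feasible corner.
spinach + bell pepper with both tight: 1.849 servings and 2.453 servings → $3.59.
avocado + bell pepper with both tight: 2.658 servings and 2.684 servings → $6.81.
The minimum over all feasible corners is $3.59.

$3.59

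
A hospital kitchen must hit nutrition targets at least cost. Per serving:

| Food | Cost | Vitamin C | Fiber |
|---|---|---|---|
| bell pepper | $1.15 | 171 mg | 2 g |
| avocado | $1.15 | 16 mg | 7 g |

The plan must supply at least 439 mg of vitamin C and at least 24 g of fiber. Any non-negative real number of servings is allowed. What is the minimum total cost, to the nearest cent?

An LP optimum is at a vertex; with two nutrient constraints at most two foods are used. Check each candidate.
bell pepper only: max(439/171, 24/2) = 12 servings → $13.80.
avocado only: max(439/16, 24/7) = 27.44 servings → $31.55.
bell pepper + avocado with both tight: 2.308 servings and 2.769 servings → $5.84.
So the least-cost plan costs $5.84.

$5.84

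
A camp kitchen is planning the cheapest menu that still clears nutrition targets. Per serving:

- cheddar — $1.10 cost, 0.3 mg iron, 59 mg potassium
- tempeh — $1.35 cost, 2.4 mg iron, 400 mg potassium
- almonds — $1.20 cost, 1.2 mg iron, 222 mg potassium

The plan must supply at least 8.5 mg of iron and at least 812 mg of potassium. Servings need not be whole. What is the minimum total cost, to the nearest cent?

The cheapest plan sits at a corner of the feasible region — with two constraints it uses at most two foods.
cheddar only: max(8.5/0.3, 812/59) = 28.33 servings → $31.17.
tempeh only: max(8.5/2.4, 812/400) = 3.542 servings → $4.78.
almonds only: max(8.5/1.2, 812/222) = 7.083 servings → $8.50.
cheddar + tempeh: intersection lies outside the first quadrant.
cheddar + almonds: intersection lies outside the first quadrant.
tempeh + almonds with both targets exact would need a negative amount; discard.
The minimum over all feasible corners is $4.78.

$4.78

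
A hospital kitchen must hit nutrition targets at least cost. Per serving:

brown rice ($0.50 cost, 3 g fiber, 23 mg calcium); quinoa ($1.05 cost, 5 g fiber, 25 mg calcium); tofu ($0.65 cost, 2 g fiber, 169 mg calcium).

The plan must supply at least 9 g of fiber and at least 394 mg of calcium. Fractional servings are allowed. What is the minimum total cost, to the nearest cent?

brown rice only: max(9/3, 394/23) = 17.13 servings → $8.57.
quinoa only: max(9/5, 394/25) = 15.76 servings → $16.55.
tofu only: max(9/2, 394/169) = 4.5 servings → $2.92.
brown rice + quinoa: the both-tight solution has a negative serving — not a feasible corner.
brown rice + tofu with both tight: 1.59 servings and 2.115 servings → $2.17.
quinoa + tofu with both tight: 0.922 servings and 2.195 servings → $2.39.
So the least-cost plan costs $2.17.

$2.17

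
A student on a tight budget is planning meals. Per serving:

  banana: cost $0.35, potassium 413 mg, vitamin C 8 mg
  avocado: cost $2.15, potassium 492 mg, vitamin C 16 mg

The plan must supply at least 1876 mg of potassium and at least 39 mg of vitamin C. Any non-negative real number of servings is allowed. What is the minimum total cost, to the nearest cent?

$1.71

The cheapest plan sits at a corner of the feasible region — with two constraints it uses at most two foods.
banana only: max(1876/413, 39/8) = 4.875 servings → $1.71.
avocado only: max(1876/492, 39/16) = 3.813 servings → $8.20.
banana + avocado with both tight: 4.052 servings and 0.4113 servings → $2.30.
Cheapest feasible corner: $1.71.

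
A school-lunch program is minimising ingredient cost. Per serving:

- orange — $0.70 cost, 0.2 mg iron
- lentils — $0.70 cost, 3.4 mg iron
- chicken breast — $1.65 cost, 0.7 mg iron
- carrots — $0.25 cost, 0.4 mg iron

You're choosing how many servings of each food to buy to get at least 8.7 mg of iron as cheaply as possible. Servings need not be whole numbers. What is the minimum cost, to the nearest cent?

$1.79

Cost per mg of iron: lentils $0.2059, carrots $0.6250, chicken breast $2.3571, orange $3.5000.
With no serving limits, use only lentils: 8.7 mg / 3.4 mg = 2.559 servings × $0.70 = $1.79.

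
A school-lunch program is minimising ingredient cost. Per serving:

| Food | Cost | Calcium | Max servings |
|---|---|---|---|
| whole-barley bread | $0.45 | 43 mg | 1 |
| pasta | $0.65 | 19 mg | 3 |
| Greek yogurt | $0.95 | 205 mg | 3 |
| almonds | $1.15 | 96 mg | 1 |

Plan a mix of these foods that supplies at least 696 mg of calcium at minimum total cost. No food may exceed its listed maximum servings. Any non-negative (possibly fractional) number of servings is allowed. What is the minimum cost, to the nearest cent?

Cost per mg of calcium: Greek yogurt $0.0046, whole-barley bread $0.0105, almonds $0.0120, pasta $0.0342.
Take 3 servings of Greek yogurt: +615.0 mg calcium for $2.85 (total $2.85, still need 81.0 mg).
Take 1 serving of whole-barley bread: +43.0 mg calcium for $0.45 (total $3.30, still need 38.0 mg).
Take 0.3958 servings of almonds: +38.0 mg calcium for $0.46 (total $3.76, still need 0.0 mg).
Greedy by cheapest-per-mg is optimal for a single linear constraint, so the minimum cost is $3.76.

$3.76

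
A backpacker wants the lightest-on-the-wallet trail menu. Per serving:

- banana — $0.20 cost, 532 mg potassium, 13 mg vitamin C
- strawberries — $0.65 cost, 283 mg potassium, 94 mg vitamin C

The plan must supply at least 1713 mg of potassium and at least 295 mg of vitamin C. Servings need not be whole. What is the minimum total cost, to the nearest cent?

Check every corner: each single food scaled to meet both minima, and each pair solved so both constraints bind.
banana only: max(1713/532, 295/13) = 22.69 servings → $4.54.
strawberries only: max(1713/283, 295/94) = 6.053 servings → $3.93.
banana + strawberries with both tight: 1.674 servings and 2.907 servings → $2.22.
The minimum over all feasible corners is $2.22.

$2.22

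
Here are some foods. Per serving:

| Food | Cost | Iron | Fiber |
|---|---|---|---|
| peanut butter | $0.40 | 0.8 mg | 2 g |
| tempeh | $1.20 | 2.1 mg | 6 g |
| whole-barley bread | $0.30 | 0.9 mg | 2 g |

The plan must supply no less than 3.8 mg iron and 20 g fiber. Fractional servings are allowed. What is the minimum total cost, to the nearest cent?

A basic optimal solution has at most two foods positive. Try each food alone and each pair with both targets met exactly.
peanut butter only: max(3.8/0.8, 20/2) = 10 servings → $4.00.
tempeh only: max(3.8/2.1, 20/6) = 3.333 servings → $4.00.
whole-barley bread only: max(3.8/0.9, 20/2) = 10 servings → $3.00.
peanut butter + tempeh with both targets exact would need a negative amount; discard.
peanut butter + whole-barley bread with both targets exact would need a negative amount; discard.
tempeh + whole-barley bread: the both-tight solution has a negative serving — not a feasible corner.
The minimum over all feasible corners is $3.00.

$3.00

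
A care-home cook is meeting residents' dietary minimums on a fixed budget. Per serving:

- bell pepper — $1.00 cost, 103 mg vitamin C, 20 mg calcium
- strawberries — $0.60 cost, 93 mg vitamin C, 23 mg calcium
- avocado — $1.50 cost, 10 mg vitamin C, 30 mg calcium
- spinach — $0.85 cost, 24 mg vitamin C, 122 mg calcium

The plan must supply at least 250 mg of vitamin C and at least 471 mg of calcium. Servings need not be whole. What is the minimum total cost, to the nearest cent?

At the optimum either one food covers both requirements or two foods hit both targets exactly; no other combination can be cheaper.
bell pepper only: max(250/103, 471/20) = 23.55 servings → $23.55.
strawberries only: max(250/93, 471/23) = 20.48 servings → $12.29.
avocado only: max(250/10, 471/30) = 25 servings → $37.50.
spinach only: max(250/24, 471/122) = 10.42 servings → $8.85.
bell pepper + strawberries with both targets exact would need a negative amount; discard.
bell pepper + avocado with both tight: 0.9654 servings and 15.06 servings → $23.55.
bell pepper + spinach with both tight: 1.588 servings and 3.6 servings → $4.65.
strawberries + avocado with both tight: 1.09 servings and 14.86 servings → $22.95.
strawberries + spinach with both tight: 1.778 servings and 3.525 servings → $4.06.
avocado + spinach: intersection lies outside the first quadrant.
The minimum over all feasible corners is $4.06.

$4.06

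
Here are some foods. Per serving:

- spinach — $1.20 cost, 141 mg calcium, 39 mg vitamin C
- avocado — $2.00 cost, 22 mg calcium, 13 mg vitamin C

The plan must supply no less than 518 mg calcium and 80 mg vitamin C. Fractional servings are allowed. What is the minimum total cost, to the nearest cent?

spinach only: max(518/141, 80/39) = 3.674 servings → $4.41.
avocado only: max(518/22, 80/13) = 23.55 servings → $47.09.
spinach + avocado: the both-tight solution has a negative serving — not a feasible corner.
The minimum over all feasible corners is $4.41.

$4.41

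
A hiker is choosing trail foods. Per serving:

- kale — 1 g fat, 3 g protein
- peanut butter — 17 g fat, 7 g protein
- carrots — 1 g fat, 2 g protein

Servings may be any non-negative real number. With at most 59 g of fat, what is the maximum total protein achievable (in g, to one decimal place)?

Protein per g fat: kale 3, carrots 2, peanut butter 0.4118.
With no serving limits, spend the whole fat allowance on kale: 59 g / 1 g × 3 g = 177.0 g.

177.0 g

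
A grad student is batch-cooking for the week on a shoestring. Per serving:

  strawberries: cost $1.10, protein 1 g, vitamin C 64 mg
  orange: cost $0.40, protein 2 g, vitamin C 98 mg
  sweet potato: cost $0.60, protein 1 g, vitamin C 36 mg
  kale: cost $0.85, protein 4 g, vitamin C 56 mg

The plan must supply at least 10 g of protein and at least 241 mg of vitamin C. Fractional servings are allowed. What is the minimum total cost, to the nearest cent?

Check every corner: each single food scaled to meet both minima, and each pair solved so both constraints bind.
strawberries only: max(10/1, 241/64) = 10 servings → $11.00.
orange only: max(10/2, 241/98) = 5 servings → $2.00.
sweet potato only: max(10/1, 241/36) = 10 servings → $6.00.
kale only: max(10/4, 241/56) = 4.304 servings → $3.66.
strawberries + orange with both targets exact would need a negative amount; discard.
strawberries + sweet potato with both targets exact would need a negative amount; discard.
strawberries + kale with both tight: 2.02 servings and 1.995 servings → $3.92.
orange + sweet potato with both targets exact would need a negative amount; discard.
orange + kale with both tight: 1.443 servings and 1.779 servings → $2.09.
sweet potato + kale with both tight: 4.591 servings and 1.352 servings → $3.90.
So the least-cost plan costs $2.00.

$2.00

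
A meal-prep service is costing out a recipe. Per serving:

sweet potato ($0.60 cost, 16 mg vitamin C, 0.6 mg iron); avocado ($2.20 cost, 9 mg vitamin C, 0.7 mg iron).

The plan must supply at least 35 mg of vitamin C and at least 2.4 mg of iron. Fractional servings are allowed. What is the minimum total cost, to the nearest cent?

At the optimum either one food covers both requirements or two foods hit both targets exactly; no other combination can be cheaper.
sweet potato only: max(35/16, 2.4/0.6) = 4 servings → $2.40.
avocado only: max(35/9, 2.4/0.7) = 3.889 servings → $8.56.
sweet potato + avocado with both tight: 0.5 servings and 3 servings → $6.90.
So the least-cost plan costs $2.40.

$2.40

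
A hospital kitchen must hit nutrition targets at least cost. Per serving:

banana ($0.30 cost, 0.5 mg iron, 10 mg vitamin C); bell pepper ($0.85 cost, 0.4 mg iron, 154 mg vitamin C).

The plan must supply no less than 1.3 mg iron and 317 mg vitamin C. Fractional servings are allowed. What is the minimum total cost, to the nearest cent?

$2.00

Two binding constraints pin down two serving amounts, so the optimal mix uses at most two foods. The candidates are each food alone (scaled to the tighter of iron/vitamin C) and each pair with both constraints tight.
banana only: max(1.3/0.5, 317/10) = 31.7 servings → $9.51.
bell pepper only: max(1.3/0.4, 317/154) = 3.25 servings → $2.76.
banana + bell pepper with both tight: 1.005 servings and 1.993 servings → $2.00.
So the least-cost plan costs $2.00.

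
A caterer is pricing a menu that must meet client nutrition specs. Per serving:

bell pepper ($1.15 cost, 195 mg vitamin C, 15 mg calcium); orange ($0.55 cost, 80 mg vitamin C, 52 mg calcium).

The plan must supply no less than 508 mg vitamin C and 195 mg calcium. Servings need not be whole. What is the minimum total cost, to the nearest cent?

An LP optimum is at a vertex; with two nutrient constraints at most two foods are used. Check each candidate.
bell pepper only: max(508/195, 195/15) = 13 servings → $14.95.
orange only: max(508/80, 195/52) = 6.35 servings → $3.49.
bell pepper + orange with both tight: 1.21 servings and 3.401 servings → $3.26.
The minimum over all feasible corners is $3.26.

$3.26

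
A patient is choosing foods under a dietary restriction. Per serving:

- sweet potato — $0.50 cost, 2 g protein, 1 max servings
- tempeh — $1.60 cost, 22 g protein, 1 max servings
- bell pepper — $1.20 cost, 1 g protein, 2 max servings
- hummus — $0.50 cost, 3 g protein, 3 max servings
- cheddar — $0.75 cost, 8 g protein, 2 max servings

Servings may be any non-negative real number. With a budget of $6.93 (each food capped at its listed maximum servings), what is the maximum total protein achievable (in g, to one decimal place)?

50.5 g

Protein per dollar: tempeh 13.75, cheddar 10.67, hummus 6, sweet potato 4, bell pepper 0.8333.
Take 1 serving of tempeh: spends $1.60, +22.0 g protein (running total 22.0 g).
Take 2 servings of cheddar: spends $1.50, +16.0 g protein (running total 38.0 g).
Take 3 servings of hummus: spends $1.50, +9.0 g protein (running total 47.0 g).
Take 1 serving of sweet potato: spends $0.50, +2.0 g protein (running total 49.0 g).
Take 1.525 servings of bell pepper: spends $1.83, +1.5 g protein (running total 50.5 g).
Filling greedily by protein-per-dollar is optimal for one linear limit, giving 50.5 g.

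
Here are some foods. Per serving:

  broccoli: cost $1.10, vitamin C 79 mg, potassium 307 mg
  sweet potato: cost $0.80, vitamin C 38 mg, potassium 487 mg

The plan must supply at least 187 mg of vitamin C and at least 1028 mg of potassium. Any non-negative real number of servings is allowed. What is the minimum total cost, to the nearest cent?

Compare the cost at each extreme point of the feasible region.
broccoli only: max(187/79, 1028/307) = 3.349 servings → $3.68.
sweet potato only: max(187/38, 1028/487) = 4.921 servings → $3.94.
broccoli + sweet potato with both tight: 1.94 servings and 0.8879 servings → $2.84.
Cheapest feasible corner: $2.84.

$2.84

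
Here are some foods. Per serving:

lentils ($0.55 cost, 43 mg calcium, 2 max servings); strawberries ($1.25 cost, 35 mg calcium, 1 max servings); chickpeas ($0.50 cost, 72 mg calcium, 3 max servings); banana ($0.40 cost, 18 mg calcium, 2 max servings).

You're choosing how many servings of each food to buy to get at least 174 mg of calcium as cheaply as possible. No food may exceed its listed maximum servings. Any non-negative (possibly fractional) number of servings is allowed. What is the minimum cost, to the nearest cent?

$1.21

Cost per mg of calcium: chickpeas $0.0069, lentils $0.0128, banana $0.0222, strawberries $0.0357.
Take 2.417 servings of chickpeas: +174.0 mg calcium for $1.21 (total $1.21, still need 0.0 mg).
Greedy by cheapest-per-mg is optimal for a single linear constraint, so the minimum cost is $1.21.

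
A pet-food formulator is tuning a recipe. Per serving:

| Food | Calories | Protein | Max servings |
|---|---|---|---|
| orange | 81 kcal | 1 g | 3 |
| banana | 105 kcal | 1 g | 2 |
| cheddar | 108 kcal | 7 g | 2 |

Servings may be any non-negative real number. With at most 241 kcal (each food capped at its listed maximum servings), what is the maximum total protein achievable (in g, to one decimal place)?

Protein per kcal: cheddar 0.06481, orange 0.01235, banana 0.009524.
Take 2 servings of cheddar: uses 216 kcal, +14.0 g protein (running total 14.0 g).
Take 0.3086 servings of orange: uses 25 kcal, +0.3 g protein (running total 14.3 g).
Greedy by best ratio exhausts the calories allowance optimally: 14.3 g.

14.3 g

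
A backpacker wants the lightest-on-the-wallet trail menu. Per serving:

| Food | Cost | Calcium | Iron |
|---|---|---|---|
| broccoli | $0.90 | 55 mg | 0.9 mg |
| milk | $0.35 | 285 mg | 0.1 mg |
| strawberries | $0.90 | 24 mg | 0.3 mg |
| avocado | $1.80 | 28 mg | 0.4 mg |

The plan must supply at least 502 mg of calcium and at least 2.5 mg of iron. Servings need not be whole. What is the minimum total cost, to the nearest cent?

For a min-cost LP with two ≥-constraints, a basic feasible solution has at most two positive variables.
broccoli only: max(502/55, 2.5/0.9) = 9.127 servings → $8.21.
milk only: max(502/285, 2.5/0.1) = 25 servings → $8.75.
strawberries only: max(502/24, 2.5/0.3) = 20.92 servings → $18.82.
avocado only: max(502/28, 2.5/0.4) = 17.93 servings → $32.27.
broccoli + milk with both tight: 2.639 servings and 1.252 servings → $2.81.
broccoli + strawberries: the both-tight solution has a negative serving — not a feasible corner.
broccoli + avocado with both targets exact would need a negative amount; discard.
milk + strawberries with both tight: 1.09 servings and 7.97 servings → $7.55.
milk + avocado with both tight: 1.176 servings and 5.956 servings → $11.13.
strawberries + avocado: the both-tight solution has a negative serving — not a feasible corner.
Cheapest feasible corner: $2.81.

$2.81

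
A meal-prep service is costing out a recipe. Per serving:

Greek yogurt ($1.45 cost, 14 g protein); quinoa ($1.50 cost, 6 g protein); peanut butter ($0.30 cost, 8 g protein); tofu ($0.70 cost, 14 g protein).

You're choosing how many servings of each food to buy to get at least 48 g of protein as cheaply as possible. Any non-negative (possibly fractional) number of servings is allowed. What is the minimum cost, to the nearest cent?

$1.80

Cost per g of protein: peanut butter $0.0375, tofu $0.0500, Greek yogurt $0.1036, quinoa $0.2500.
With no serving limits, use only peanut butter: 48 g / 8 g = 6 servings × $0.30 = $1.80.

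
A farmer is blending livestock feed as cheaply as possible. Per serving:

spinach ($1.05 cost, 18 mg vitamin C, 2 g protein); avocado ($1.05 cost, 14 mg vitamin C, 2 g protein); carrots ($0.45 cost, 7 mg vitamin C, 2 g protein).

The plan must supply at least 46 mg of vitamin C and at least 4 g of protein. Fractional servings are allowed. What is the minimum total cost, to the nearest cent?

spinach only: max(46/18, 4/2) = 2.556 servings → $2.68.
avocado only: max(46/14, 4/2) = 3.286 servings → $3.45.
carrots only: max(46/7, 4/2) = 6.571 servings → $2.96.
spinach + avocado with both targets exact would need a negative amount; discard.
spinach + carrots with both targets exact would need a negative amount; discard.
avocado + carrots with both targets exact would need a negative amount; discard.
Cheapest feasible corner: $2.68.

$2.68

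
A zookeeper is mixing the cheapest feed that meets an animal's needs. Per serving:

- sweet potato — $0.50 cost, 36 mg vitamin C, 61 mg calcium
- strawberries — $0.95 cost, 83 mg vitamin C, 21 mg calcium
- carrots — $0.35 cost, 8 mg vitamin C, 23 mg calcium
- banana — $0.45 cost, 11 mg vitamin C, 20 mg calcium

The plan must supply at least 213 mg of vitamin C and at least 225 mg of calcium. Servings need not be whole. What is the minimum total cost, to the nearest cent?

$2.73

This is a tiny linear program; its minimum lies at a vertex of the feasible set. List the vertices and price them.
sweet potato only: max(213/36, 225/61) = 5.917 servings → $2.96.
strawberries only: max(213/83, 225/21) = 10.71 servings → $10.18.
carrots only: max(213/8, 225/23) = 26.62 servings → $9.32.
banana only: max(213/11, 225/20) = 19.36 servings → $8.71.
sweet potato + strawberries with both tight: 3.297 servings and 1.136 servings → $2.73.
sweet potato + carrots: intersection lies outside the first quadrant.
sweet potato + banana: intersection lies outside the first quadrant.
strawberries + carrots with both tight: 1.78 servings and 8.157 servings → $4.55.
strawberries + banana with both tight: 1.249 servings and 9.938 servings → $5.66.
carrots + banana with both targets exact would need a negative amount; discard.
Cheapest feasible corner: $2.73.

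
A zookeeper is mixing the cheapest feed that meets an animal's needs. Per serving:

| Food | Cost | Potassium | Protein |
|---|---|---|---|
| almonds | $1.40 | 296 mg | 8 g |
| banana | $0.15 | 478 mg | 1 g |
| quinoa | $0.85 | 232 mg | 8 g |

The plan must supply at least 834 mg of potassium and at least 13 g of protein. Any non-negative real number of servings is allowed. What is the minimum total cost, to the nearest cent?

A basic optimal solution has at most two foods positive. Try each food alone and each pair with both targets met exactly.
almonds only: max(834/296, 13/8) = 2.818 servings → $3.94.
banana only: max(834/478, 13/1) = 13 servings → $1.95.
quinoa only: max(834/232, 13/8) = 3.595 servings → $3.06.
almonds + banana with both tight: 1.525 servings and 0.8005 servings → $2.25.
almonds + quinoa: intersection lies outside the first quadrant.
banana + quinoa with both tight: 1.018 servings and 1.498 servings → $1.43.
The minimum over all feasible corners is $1.43.

$1.43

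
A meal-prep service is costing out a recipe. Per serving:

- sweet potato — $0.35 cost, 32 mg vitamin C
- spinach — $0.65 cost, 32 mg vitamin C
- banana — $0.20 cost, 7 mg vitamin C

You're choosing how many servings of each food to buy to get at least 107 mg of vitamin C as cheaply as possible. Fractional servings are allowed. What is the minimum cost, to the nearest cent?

Cost per mg of vitamin C: sweet potato $0.0109, spinach $0.0203, banana $0.0286.
With no serving limits, use only sweet potato: 107 mg / 32 mg = 3.344 servings × $0.35 = $1.17.

$1.17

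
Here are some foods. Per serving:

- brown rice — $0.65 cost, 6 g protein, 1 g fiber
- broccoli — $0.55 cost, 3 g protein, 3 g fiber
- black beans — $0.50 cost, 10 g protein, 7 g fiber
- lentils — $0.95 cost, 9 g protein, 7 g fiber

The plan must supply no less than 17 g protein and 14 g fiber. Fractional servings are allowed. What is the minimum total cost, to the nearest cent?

The cheapest plan sits at a corner of the feasible region — with two constraints it uses at most two foods.
brown rice only: max(17/6, 14/1) = 14 servings → $9.10.
broccoli only: max(17/3, 14/3) = 5.667 servings → $3.12.
black beans only: max(17/10, 14/7) = 2 servings → $1.00.
lentils only: max(17/9, 14/7) = 2 servings → $1.90.
brown rice + broccoli with both tight: 0.6 servings and 4.467 servings → $2.85.
brown rice + black beans: the both-tight solution has a negative serving — not a feasible corner.
brown rice + lentils: the both-tight solution has a negative serving — not a feasible corner.
broccoli + black beans with both tight: 2.333 servings and 1 serving → $1.78.
broccoli + lentils with both tight: 1.167 servings and 1.5 servings → $2.07.
black beans + lentils: the both-tight solution has a negative serving — not a feasible corner.
So the least-cost plan costs $1.00.

$1.00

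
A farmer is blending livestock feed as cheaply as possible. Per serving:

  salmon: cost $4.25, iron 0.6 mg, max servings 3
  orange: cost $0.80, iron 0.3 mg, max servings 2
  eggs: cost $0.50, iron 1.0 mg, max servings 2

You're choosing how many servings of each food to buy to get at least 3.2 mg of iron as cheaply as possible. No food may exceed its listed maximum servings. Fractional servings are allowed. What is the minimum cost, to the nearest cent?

Cost per mg of iron: eggs $0.5000, orange $2.6667, salmon $7.0833.
Take 2 servings of eggs: +2.0 mg iron for $1.00 (total $1.00, still need 1.2 mg).
Take 2 servings of orange: +0.6 mg iron for $1.60 (total $2.60, still need 0.6 mg).
Take 1 serving of salmon: +0.6 mg iron for $4.25 (total $6.85, still need 0.0 mg).
Filling from the cheapest source first is optimal under one linear minimum: $6.85.

$6.85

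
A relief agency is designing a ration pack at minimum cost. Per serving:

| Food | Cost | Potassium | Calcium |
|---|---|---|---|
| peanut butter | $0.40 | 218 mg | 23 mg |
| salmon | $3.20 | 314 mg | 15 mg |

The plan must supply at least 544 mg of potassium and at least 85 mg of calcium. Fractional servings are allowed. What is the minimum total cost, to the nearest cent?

Compare the cost at each extreme point of the feasible region.
peanut butter only: max(544/218, 85/23) = 3.696 servings → $1.48.
salmon only: max(544/314, 85/15) = 5.667 servings → $18.13.
peanut butter + salmon: the both-tight solution has a negative serving — not a feasible corner.
So the least-cost plan costs $1.48.

$1.48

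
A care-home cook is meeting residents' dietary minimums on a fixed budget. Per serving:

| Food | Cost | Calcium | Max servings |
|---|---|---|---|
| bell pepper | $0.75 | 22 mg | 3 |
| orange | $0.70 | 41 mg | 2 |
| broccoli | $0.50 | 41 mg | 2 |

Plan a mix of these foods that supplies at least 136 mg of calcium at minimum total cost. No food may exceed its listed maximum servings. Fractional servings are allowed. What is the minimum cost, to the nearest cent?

Cost per mg of calcium: broccoli $0.0122, orange $0.0171, bell pepper $0.0341.
Take 2 servings of broccoli: +82.0 mg calcium for $1.00 (total $1.00, still need 54.0 mg).
Take 1.317 servings of orange: +54.0 mg calcium for $0.92 (total $1.92, still need 0.0 mg).
Greedy by cheapest-per-mg is optimal for a single linear constraint, so the minimum cost is $1.92.

$1.92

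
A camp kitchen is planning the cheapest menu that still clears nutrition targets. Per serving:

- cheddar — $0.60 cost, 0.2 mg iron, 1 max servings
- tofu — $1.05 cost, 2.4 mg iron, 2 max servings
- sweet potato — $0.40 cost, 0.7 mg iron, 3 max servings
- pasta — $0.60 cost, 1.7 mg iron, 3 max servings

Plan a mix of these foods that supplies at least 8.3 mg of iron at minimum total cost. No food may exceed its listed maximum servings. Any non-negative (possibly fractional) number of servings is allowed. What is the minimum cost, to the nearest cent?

$3.20

Cost per mg of iron: pasta $0.3529, tofu $0.4375, sweet potato $0.5714, cheddar $3.0000.
Take 3 servings of pasta: +5.1 mg iron for $1.80 (total $1.80, still need 3.2 mg).
Take 1.333 servings of tofu: +3.2 mg iron for $1.40 (total $3.20, still need 0.0 mg).
Filling from the cheapest source first is optimal under one linear minimum: $3.20.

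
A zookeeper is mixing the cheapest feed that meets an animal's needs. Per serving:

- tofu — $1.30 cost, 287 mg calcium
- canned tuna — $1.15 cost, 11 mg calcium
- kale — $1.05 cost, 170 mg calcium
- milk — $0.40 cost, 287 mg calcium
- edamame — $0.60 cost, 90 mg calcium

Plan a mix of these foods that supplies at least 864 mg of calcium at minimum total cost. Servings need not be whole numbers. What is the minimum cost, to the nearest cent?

$1.20

Cost per mg of calcium: milk $0.0014, tofu $0.0045, kale $0.0062, edamame $0.0067, canned tuna $0.1045.
With no serving limits, use only milk: 864 mg / 287 mg = 3.01 servings × $0.40 = $1.20.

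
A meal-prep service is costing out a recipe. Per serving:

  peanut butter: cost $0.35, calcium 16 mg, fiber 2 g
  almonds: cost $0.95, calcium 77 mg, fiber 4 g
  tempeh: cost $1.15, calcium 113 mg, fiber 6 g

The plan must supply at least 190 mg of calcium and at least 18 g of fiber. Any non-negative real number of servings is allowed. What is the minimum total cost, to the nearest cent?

$3.22

peanut butter only: max(190/16, 18/2) = 11.88 servings → $4.16.
almonds only: max(190/77, 18/4) = 4.5 servings → $4.28.
tempeh only: max(190/113, 18/6) = 3 servings → $3.45.
peanut butter + almonds with both tight: 6.956 servings and 1.022 servings → $3.41.
peanut butter + tempeh with both tight: 6.877 servings and 0.7077 servings → $3.22.
almonds + tempeh: intersection lies outside the first quadrant.
The minimum over all feasible corners is $3.22.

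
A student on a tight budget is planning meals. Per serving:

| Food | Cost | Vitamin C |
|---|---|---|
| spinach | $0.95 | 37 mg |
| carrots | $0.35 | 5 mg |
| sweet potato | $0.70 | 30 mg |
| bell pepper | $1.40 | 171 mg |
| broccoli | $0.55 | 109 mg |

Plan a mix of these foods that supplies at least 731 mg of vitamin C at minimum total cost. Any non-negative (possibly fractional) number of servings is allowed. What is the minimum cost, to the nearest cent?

$3.69

Cost per mg of vitamin C: broccoli $0.0050, bell pepper $0.0082, sweet potato $0.0233, spinach $0.0257, carrots $0.0700.
With no serving limits, use only broccoli: 731 mg / 109 mg = 6.706 servings × $0.55 = $3.69.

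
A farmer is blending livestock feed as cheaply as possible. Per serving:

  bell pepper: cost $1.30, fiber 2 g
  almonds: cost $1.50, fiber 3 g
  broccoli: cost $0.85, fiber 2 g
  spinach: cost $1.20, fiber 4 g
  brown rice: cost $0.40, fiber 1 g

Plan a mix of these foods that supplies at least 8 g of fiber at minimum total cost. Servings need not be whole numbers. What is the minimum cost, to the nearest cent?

$2.40

Cost per g of fiber: spinach $0.3000, brown rice $0.4000, broccoli $0.4250, almonds $0.5000, bell pepper $0.6500.
With no serving limits, use only spinach: 8 g / 4 g = 2 servings × $1.20 = $2.40.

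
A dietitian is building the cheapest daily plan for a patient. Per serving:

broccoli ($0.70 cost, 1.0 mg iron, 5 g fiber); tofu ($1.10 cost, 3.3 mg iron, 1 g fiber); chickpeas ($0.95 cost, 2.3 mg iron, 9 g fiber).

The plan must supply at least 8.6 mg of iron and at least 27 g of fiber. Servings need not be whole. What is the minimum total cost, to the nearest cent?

$3.41

With two linear requirements the optimum uses one or two foods; enumerate the corners.
broccoli only: max(8.6/1.0, 27/5) = 8.6 servings → $6.02.
tofu only: max(8.6/3.3, 27/1) = 27 servings → $29.70.
chickpeas only: max(8.6/2.3, 27/9) = 3.739 servings → $3.55.
broccoli + tofu with both tight: 5.194 servings and 1.032 servings → $4.77.
broccoli + chickpeas: the both-tight solution has a negative serving — not a feasible corner.
tofu + chickpeas with both tight: 0.5584 servings and 2.938 servings → $3.41.
So the least-cost plan costs $3.41.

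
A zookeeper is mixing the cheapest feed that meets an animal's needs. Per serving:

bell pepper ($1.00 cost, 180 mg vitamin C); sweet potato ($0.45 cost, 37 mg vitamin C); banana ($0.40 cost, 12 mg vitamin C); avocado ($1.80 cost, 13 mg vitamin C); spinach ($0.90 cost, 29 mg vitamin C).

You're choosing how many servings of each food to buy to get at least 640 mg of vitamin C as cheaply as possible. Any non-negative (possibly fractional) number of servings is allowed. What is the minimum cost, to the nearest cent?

$3.56

Cost per mg of vitamin C: bell pepper $0.0056, sweet potato $0.0122, spinach $0.0310, banana $0.0333, avocado $0.1385.
With no serving limits, use only bell pepper: 640 mg / 180 mg = 3.556 servings × $1.00 = $3.56.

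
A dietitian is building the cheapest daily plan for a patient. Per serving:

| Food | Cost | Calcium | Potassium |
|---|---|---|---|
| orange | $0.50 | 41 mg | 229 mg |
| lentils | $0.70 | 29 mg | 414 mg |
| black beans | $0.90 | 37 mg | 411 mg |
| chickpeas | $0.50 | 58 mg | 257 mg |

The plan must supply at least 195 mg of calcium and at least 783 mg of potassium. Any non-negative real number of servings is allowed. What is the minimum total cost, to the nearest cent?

With two linear requirements the optimum uses one or two foods; enumerate the corners.
orange only: max(195/41, 783/229) = 4.756 servings → $2.38.
lentils only: max(195/29, 783/414) = 6.724 servings → $4.71.
black beans only: max(195/37, 783/411) = 5.27 servings → $4.74.
chickpeas only: max(195/58, 783/257) = 3.362 servings → $1.68.
orange + lentils: intersection lies outside the first quadrant.
orange + black beans with both targets exact would need a negative amount; discard.
orange + chickpeas with both targets exact would need a negative amount; discard.
lentils + black beans: intersection lies outside the first quadrant.
lentils + chickpeas: intersection lies outside the first quadrant.
black beans + chickpeas: the both-tight solution has a negative serving — not a feasible corner.
Cheapest feasible corner: $1.68.

$1.68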